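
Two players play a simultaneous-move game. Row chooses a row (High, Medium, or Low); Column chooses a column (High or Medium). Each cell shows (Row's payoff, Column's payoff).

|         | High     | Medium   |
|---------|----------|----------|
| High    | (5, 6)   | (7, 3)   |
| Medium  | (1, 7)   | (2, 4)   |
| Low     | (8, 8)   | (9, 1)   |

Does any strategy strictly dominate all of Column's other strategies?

High

A strategy is strictly dominant if it gives Column a strictly higher payoff than every other strategy, against every choice by the opponent.
High strictly dominates: vs High: 6 > 3; vs Medium: 7 > 4; vs Low: 8 > 1.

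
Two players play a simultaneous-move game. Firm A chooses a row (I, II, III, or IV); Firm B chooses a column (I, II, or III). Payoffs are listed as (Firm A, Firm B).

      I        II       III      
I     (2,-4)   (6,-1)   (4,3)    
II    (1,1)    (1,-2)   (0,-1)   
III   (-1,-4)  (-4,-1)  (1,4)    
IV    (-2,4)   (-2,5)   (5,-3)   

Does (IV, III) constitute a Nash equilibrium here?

No

Holding Firm B at III: Firm A gets 5 from IV, versus 4 from I, 0 from II, 1 from III. No profitable deviation for Firm A.
Holding Firm A at IV: Firm B gets -3 from III but could get 5 by switching to II. Firm B has a profitable deviation.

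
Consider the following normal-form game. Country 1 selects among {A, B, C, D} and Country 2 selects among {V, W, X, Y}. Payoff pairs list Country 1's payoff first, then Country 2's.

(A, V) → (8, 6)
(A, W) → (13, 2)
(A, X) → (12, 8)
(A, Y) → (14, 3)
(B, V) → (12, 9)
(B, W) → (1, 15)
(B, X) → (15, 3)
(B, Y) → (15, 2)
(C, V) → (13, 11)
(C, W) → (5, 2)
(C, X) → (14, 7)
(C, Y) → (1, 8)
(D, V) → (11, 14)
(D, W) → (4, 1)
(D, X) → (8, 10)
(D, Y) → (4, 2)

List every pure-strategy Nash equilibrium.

A profile is a Nash equilibrium when each player is best-responding to the other.
Country 1's best responses — vs V: C (payoff 13); vs W: A (payoff 13); vs X: B (payoff 15); vs Y: B (payoff 15).
Country 2's best responses — vs A: X (payoff 8); vs B: W (payoff 15); vs C: V (payoff 11); vs D: V (payoff 14).
The only mutual best response is (C, V); neither player gains by switching there.

(C, V)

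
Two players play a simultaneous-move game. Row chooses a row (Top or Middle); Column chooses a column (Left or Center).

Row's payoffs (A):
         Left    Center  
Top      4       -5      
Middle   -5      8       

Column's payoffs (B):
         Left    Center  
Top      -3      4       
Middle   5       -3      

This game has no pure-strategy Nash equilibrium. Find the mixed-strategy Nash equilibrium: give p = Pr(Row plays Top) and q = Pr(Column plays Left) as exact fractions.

In a mixed NE each player is indifferent between their pure strategies, so the opponent's mix sets the indifference.
Column indifferent between Left and Center: p·(-3) + (1−p)·5 = p·4 + (1−p)·(-3) ⟹ 5 + (-8)p = (-3) + 7p ⟹ p = 8/15.
Row indifferent between Top and Middle: q·4 + (1−q)·(-5) = q·(-5) + (1−q)·8 ⟹ (-5) + 9q = 8 + (-13)q ⟹ q = 13/22.

p = 8/15, q = 13/22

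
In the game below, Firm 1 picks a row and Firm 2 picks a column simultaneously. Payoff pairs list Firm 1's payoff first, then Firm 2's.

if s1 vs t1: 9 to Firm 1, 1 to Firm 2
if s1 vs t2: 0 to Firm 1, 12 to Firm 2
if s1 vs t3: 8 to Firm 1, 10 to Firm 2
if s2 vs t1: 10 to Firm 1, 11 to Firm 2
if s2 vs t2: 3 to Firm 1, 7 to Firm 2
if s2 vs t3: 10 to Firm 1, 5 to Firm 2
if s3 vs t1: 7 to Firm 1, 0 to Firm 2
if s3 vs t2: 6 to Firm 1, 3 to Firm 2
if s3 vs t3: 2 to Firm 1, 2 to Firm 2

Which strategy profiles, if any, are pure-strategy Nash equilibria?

A profile is a Nash equilibrium when each player is best-responding to the other.
Firm 1's best responses — vs t1: s2 (payoff 10); vs t2: s3 (payoff 6); vs t3: s2 (payoff 10).
Firm 2's best responses — vs s1: t2 (payoff 12); vs s2: t1 (payoff 11); vs s3: t2 (payoff 3).
Mutual best responses occur at (s2, t1) and (s3, t2); at each, neither player gains by switching.

(s2, t1) and (s3, t2)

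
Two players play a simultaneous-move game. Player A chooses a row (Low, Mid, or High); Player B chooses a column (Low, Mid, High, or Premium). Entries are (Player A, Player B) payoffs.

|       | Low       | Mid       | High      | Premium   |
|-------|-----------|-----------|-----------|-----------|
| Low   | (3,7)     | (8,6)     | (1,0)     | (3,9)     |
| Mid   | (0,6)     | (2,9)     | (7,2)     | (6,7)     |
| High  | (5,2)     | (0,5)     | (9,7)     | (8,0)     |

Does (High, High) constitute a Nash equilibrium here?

Holding Player B at High: Player A gets 9 from High, versus 1 from Low, 7 from Mid. No profitable deviation for Player A.
Holding Player A at High: Player B gets 7 from High, versus 2 from Low, 5 from Mid, 0 from Premium. No profitable deviation for Player B either.

Yes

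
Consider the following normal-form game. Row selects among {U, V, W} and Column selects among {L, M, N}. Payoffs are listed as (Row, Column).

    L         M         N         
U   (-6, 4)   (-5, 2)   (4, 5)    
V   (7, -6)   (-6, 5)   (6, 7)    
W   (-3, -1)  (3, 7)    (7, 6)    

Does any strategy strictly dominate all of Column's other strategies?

Check whether one of Column's strategies beats all alternatives regardless of what the opponent does.
L is not dominant: against U, N gives 5 > 4.
M is not dominant: against U, L gives 4 > 2.
N is not dominant: against W, M gives 7 > 6.
No single strategy is best against every opponent action.

None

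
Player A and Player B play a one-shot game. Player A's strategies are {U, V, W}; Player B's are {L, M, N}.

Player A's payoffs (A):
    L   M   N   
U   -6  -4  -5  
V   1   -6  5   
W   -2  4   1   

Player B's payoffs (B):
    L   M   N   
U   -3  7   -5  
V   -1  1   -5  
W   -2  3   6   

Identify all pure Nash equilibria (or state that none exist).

Check mutual best responses: a cell is a NE iff neither player can gain by unilaterally deviating.
Player A's best responses — vs L: V (payoff 1); vs M: W (payoff 4); vs N: V (payoff 5).
Player B's best responses — vs U: M (payoff 7); vs V: M (payoff 1); vs W: N (payoff 6).
No cell has both players best-responding. For instance, Player A's best reply to L is V, but against V Player B prefers M over L.

No pure-strategy Nash equilibrium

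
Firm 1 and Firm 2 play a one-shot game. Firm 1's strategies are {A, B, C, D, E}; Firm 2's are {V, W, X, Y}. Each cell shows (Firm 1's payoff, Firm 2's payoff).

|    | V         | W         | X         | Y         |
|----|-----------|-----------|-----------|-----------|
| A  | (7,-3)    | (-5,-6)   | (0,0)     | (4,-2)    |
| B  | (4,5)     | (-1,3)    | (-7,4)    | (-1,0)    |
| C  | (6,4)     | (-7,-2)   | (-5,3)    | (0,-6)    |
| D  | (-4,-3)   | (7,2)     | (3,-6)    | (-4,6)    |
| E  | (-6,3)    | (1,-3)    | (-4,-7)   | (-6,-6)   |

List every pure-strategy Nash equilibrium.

A profile is a Nash equilibrium when each player is best-responding to the other.
Firm 1's best responses — vs V: A (payoff 7); vs W: D (payoff 7); vs X: D (payoff 3); vs Y: A (payoff 4).
Firm 2's best responses — vs A: X (payoff 0); vs B: V (payoff 5); vs C: V (payoff 4); vs D: Y (payoff 6); vs E: V (payoff 3).
No cell has both players best-responding. For instance, Firm 1's best reply to W is D, but against D Firm 2 prefers Y over W.

There is no pure-strategy Nash equilibrium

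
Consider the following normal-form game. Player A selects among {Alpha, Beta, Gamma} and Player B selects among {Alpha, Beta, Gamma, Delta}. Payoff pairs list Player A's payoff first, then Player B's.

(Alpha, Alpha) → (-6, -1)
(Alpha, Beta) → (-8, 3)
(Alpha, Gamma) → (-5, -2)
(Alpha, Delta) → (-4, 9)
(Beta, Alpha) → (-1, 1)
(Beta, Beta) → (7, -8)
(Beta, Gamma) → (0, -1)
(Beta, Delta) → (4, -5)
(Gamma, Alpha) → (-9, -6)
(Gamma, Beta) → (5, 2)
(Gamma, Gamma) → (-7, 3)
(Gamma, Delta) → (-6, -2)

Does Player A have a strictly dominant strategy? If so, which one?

Check whether one of Player A's strategies beats all alternatives regardless of what the opponent does.
Beta strictly dominates: vs Alpha: -1 > each of {-6, -9}; vs Beta: 7 > each of {-8, 5}; vs Gamma: 0 > each of {-5, -7}; vs Delta: 4 > each of {-4, -6}.

Beta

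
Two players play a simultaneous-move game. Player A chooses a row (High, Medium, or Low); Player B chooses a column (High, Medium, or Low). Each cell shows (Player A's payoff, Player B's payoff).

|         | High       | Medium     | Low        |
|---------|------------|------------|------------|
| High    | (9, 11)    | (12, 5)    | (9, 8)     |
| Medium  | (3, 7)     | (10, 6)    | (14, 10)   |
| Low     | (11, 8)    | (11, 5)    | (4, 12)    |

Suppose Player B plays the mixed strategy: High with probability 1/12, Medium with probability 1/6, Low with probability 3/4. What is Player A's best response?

Compute Player A's expected payoff from each pure strategy against the given mix.
High: (1/12)·9 + (1/6)·12 + (3/4)·9 = 19/2
Medium: (1/12)·3 + (1/6)·10 + (3/4)·14 = 149/12
Low: (1/12)·11 + (1/6)·11 + (3/4)·4 = 23/4
Highest expected payoff is 149/12, from Medium.

Medium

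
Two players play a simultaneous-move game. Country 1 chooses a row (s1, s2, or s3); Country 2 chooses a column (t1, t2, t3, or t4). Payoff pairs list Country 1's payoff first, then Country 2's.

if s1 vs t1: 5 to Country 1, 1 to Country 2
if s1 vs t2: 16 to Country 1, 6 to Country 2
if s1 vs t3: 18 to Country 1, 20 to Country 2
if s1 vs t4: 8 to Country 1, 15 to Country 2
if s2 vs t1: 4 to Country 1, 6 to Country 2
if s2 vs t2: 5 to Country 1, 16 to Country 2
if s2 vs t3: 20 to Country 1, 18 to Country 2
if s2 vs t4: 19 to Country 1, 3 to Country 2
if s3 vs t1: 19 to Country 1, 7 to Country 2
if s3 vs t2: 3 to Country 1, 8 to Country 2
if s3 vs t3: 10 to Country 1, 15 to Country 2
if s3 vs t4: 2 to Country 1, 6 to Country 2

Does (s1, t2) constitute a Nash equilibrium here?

No

Holding Country 2 at t2: Country 1 gets 16 from s1, versus 5 from s2, 3 from s3. No profitable deviation for Country 1.
Holding Country 1 at s1: Country 2 gets 6 from t2 but could get 20 by switching to t3. Country 2 has a profitable deviation.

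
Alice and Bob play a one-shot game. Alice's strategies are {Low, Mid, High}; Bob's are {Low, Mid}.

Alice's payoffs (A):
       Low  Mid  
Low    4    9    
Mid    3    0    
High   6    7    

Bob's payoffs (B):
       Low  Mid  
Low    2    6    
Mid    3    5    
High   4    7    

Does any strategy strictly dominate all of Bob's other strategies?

A strategy is strictly dominant if it gives Bob a strictly higher payoff than every other strategy, against every choice by the opponent.
Mid strictly dominates: vs Low: 6 > 2; vs Mid: 5 > 3; vs High: 7 > 4.

Mid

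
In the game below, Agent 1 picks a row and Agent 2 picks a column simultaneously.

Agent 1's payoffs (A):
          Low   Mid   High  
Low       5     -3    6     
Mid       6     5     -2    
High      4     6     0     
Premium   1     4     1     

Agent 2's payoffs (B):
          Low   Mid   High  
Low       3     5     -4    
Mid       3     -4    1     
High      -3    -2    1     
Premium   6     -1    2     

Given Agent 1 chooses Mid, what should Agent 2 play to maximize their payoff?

Low

With Agent 1 fixed at Mid, Agent 2's payoffs are: Low → 3, Mid → -4, High → 1.
The maximum is 3, achieved by Low.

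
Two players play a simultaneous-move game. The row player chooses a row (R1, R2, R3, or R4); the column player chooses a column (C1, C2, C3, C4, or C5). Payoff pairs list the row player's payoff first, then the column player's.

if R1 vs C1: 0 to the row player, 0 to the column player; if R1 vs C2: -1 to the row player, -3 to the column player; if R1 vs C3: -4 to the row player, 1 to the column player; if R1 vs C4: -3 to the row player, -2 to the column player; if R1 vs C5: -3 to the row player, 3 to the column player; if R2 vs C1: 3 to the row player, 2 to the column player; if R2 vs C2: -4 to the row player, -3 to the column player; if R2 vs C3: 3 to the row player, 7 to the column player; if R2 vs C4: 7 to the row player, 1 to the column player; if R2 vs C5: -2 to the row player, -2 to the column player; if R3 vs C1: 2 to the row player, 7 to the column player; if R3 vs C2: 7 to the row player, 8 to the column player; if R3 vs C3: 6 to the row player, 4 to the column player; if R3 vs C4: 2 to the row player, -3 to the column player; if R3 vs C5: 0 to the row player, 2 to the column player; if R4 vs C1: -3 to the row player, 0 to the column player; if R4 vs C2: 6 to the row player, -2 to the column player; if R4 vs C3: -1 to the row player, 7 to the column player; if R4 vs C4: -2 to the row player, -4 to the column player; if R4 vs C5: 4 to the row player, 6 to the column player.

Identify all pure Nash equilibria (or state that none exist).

(R3, C2)

Check mutual best responses: a cell is a NE iff neither player can gain by unilaterally deviating.
The row player's best responses — vs C1: R2 (payoff 3); vs C2: R3 (payoff 7); vs C3: R3 (payoff 6); vs C4: R2 (payoff 7); vs C5: R4 (payoff 4).
The column player's best responses — vs R1: C5 (payoff 3); vs R2: C3 (payoff 7); vs R3: C2 (payoff 8); vs R4: C3 (payoff 7).
The only mutual best response is (R3, C2); neither player gains by switching there.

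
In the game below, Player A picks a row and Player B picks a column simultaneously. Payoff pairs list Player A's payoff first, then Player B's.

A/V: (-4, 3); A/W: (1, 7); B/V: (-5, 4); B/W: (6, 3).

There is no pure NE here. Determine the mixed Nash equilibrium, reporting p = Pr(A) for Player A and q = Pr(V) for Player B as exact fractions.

In a mixed NE each player is indifferent between their pure strategies, so the opponent's mix sets the indifference.
Player B indifferent between V and W: p·3 + (1−p)·4 = p·7 + (1−p)·3 ⟹ 4 + (-1)p = 3 + 4p ⟹ p = 1/5.
Player A indifferent between A and B: q·(-4) + (1−q)·1 = q·(-5) + (1−q)·6 ⟹ 1 + (-5)q = 6 + (-11)q ⟹ q = 5/6.

p = 1/5, q = 5/6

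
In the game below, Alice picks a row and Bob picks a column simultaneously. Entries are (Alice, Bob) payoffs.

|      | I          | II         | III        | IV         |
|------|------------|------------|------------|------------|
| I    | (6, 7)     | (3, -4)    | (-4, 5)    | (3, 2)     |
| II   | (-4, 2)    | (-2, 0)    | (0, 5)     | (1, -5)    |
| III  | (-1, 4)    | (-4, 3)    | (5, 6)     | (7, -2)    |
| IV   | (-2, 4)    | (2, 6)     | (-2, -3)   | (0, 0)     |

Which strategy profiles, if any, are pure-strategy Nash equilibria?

(I, I) and (III, III)

A profile is a Nash equilibrium when each player is best-responding to the other.
Alice's best responses — vs I: I (payoff 6); vs II: I (payoff 3); vs III: III (payoff 5); vs IV: III (payoff 7).
Bob's best responses — vs I: I (payoff 7); vs II: III (payoff 5); vs III: III (payoff 6); vs IV: II (payoff 6).
Mutual best responses occur at (I, I) and (III, III); at each, neither player gains by switching.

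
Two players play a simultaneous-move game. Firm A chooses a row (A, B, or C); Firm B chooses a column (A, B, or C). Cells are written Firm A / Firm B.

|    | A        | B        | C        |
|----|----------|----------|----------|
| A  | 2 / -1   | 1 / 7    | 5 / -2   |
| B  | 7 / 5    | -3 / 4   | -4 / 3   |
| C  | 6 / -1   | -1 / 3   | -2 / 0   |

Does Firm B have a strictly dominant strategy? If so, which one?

Check whether one of Firm B's strategies beats all alternatives regardless of what the opponent does.
A is not dominant: against A, B gives 7 > -1.
B is not dominant: against B, A gives 5 > 4.
C is not dominant: against A, A gives -1 > -2.
No single strategy is best against every opponent action.

No strictly dominant strategy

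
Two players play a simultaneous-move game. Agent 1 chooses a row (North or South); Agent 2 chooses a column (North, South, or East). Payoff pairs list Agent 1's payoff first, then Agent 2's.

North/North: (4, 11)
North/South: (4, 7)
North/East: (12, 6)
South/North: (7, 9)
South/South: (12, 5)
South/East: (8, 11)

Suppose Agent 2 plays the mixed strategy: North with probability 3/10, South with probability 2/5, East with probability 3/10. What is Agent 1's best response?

Agent 1's best reply maximizes expected payoff against the mix.
North: (3/10)·4 + (2/5)·4 + (3/10)·12 = 32/5
South: (3/10)·7 + (2/5)·12 + (3/10)·8 = 93/10
Highest expected payoff is 93/10, from South.

South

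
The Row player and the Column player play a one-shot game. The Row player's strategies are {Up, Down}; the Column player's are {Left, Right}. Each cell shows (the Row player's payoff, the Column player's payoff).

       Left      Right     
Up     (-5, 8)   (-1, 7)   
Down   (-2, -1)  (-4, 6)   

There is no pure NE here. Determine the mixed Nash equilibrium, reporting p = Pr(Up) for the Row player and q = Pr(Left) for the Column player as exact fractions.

p = 7/8, q = 1/2

Each player's mixing probability is pinned down by making the *other* player indifferent.
The Column player indifferent between Left and Right: p·8 + (1−p)·(-1) = p·7 + (1−p)·6 ⟹ (-1) + 9p = 6 + 1p ⟹ p = 7/8.
The Row player indifferent between Up and Down: q·(-5) + (1−q)·(-1) = q·(-2) + (1−q)·(-4) ⟹ (-1) + (-4)q = (-4) + 2q ⟹ q = 1/2.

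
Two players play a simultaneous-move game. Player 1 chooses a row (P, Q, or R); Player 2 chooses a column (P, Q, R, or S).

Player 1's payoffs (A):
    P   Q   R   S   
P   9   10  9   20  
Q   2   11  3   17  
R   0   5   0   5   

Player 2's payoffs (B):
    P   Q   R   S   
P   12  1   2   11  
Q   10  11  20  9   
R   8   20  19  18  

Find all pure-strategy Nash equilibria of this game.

A profile is a Nash equilibrium when each player is best-responding to the other.
Player 1's best responses — vs P: P (payoff 9); vs Q: Q (payoff 11); vs R: P (payoff 9); vs S: P (payoff 20).
Player 2's best responses — vs P: P (payoff 12); vs Q: R (payoff 20); vs R: Q (payoff 20).
The only mutual best response is (P, P); neither player gains by switching there.

(P, P)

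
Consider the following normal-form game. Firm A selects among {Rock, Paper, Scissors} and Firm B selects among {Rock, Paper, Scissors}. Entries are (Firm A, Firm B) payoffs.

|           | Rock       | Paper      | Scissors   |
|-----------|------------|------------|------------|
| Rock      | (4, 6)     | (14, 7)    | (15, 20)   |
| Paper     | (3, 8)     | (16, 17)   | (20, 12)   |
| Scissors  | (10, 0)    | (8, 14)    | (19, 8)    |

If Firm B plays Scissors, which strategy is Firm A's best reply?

With Firm B fixed at Scissors, Firm A's payoffs are: Rock → 15, Paper → 20, Scissors → 19.
The maximum is 20, achieved by Paper.

Paper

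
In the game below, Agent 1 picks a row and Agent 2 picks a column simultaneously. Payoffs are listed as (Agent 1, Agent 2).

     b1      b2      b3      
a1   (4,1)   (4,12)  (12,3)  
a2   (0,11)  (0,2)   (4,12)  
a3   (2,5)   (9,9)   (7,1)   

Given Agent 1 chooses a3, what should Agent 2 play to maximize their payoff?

With Agent 1 fixed at a3, Agent 2's payoffs are: b1 → 5, b2 → 9, b3 → 1.
The maximum is 9, achieved by b2.

b2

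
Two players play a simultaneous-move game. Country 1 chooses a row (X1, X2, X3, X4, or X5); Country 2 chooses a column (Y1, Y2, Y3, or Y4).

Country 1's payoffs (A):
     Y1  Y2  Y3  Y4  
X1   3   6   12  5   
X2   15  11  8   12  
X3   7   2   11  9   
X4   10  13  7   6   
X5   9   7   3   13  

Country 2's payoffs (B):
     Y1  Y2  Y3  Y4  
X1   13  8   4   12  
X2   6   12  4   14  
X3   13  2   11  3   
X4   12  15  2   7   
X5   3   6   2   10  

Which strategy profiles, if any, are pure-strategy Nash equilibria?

(X4, Y2) and (X5, Y4)

Check mutual best responses: a cell is a NE iff neither player can gain by unilaterally deviating.
Country 1's best responses — vs Y1: X2 (payoff 15); vs Y2: X4 (payoff 13); vs Y3: X1 (payoff 12); vs Y4: X5 (payoff 13).
Country 2's best responses — vs X1: Y1 (payoff 13); vs X2: Y4 (payoff 14); vs X3: Y1 (payoff 13); vs X4: Y2 (payoff 15); vs X5: Y4 (payoff 10).
Mutual best responses occur at (X4, Y2) and (X5, Y4); at each, neither player gains by switching.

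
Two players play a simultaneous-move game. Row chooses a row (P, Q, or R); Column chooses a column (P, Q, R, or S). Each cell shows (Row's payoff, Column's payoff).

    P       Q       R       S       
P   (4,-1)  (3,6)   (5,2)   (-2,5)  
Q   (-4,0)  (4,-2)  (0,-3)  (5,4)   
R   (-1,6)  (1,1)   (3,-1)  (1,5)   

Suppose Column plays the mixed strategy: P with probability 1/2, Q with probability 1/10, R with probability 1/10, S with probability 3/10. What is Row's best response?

Row's best reply maximizes expected payoff against the mix.
P: (1/2)·4 + (1/10)·3 + (1/10)·5 + (3/10)·(-2) = 11/5
Q: (1/2)·(-4) + (1/10)·4 + (1/10)·0 + (3/10)·5 = -1/10
R: (1/2)·(-1) + (1/10)·1 + (1/10)·3 + (3/10)·1 = 1/5
Highest expected payoff is 11/5, from P.

P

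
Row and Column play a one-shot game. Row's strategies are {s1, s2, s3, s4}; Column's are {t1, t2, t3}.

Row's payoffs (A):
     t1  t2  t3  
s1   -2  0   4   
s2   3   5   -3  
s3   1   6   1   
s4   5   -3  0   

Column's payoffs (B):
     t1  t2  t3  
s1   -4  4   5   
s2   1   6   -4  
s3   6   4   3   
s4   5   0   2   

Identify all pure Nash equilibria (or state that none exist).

(s1, t3) and (s4, t1)

Find each player's best response to every opponent strategy; NE are the intersections.
Row's best responses — vs t1: s4 (payoff 5); vs t2: s3 (payoff 6); vs t3: s1 (payoff 4).
Column's best responses — vs s1: t3 (payoff 5); vs s2: t2 (payoff 6); vs s3: t1 (payoff 6); vs s4: t1 (payoff 5).
Mutual best responses occur at (s1, t3) and (s4, t1); at each, neither player gains by switching.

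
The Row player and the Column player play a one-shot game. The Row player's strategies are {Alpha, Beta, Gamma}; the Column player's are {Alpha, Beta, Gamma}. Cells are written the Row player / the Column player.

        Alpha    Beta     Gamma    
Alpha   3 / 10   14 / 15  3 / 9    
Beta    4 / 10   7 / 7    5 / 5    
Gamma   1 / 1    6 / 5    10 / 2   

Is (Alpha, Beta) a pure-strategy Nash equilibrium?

Holding the Column player at Beta: the Row player gets 14 from Alpha, versus 7 from Beta, 6 from Gamma. No profitable deviation for the Row player.
Holding the Row player at Alpha: the Column player gets 15 from Beta, versus 10 from Alpha, 9 from Gamma. No profitable deviation for the Column player either.

Yes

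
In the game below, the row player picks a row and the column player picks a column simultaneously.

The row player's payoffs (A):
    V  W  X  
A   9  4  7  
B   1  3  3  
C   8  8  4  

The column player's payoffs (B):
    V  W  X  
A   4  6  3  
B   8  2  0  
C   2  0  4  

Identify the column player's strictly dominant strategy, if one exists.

Check whether one of the column player's strategies beats all alternatives regardless of what the opponent does.
V is not dominant: against A, W gives 6 > 4.
W is not dominant: against B, V gives 8 > 2.
X is not dominant: against A, V gives 4 > 3.
No single strategy is best against every opponent action.

No strictly dominant strategy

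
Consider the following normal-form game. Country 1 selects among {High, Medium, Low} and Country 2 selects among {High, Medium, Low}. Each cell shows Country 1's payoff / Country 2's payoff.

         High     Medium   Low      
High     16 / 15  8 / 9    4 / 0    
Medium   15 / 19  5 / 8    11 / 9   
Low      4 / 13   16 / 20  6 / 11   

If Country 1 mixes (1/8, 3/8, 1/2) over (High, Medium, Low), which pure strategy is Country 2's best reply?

High

Country 2's best reply maximizes expected payoff against the mix.
High: (1/8)·15 + (3/8)·19 + (1/2)·13 = 31/2
Medium: (1/8)·9 + (3/8)·8 + (1/2)·20 = 113/8
Low: (1/8)·0 + (3/8)·9 + (1/2)·11 = 71/8
Highest expected payoff is 31/2, from High.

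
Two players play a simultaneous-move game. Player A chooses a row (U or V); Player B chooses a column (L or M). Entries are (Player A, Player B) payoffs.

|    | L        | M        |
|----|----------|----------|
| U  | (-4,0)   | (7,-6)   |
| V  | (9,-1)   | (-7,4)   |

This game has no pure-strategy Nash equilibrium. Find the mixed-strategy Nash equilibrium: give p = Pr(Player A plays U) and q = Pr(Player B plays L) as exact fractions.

p = 5/11, q = 14/27

In a mixed NE each player is indifferent between their pure strategies, so the opponent's mix sets the indifference.
Player B indifferent between L and M: p·0 + (1−p)·(-1) = p·(-6) + (1−p)·4 ⟹ (-1) + 1p = 4 + (-10)p ⟹ p = 5/11.
Player A indifferent between U and V: q·(-4) + (1−q)·7 = q·9 + (1−q)·(-7) ⟹ 7 + (-11)q = (-7) + 16q ⟹ q = 14/27.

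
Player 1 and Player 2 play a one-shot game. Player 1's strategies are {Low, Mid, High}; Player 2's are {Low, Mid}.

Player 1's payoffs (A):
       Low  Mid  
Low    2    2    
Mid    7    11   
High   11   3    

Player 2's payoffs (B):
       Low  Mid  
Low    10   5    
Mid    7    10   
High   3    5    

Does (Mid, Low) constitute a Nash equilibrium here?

Holding Player 2 at Low: Player 1 gets 7 from Mid but could get 11 by switching to High. Player 1 has a profitable deviation.

No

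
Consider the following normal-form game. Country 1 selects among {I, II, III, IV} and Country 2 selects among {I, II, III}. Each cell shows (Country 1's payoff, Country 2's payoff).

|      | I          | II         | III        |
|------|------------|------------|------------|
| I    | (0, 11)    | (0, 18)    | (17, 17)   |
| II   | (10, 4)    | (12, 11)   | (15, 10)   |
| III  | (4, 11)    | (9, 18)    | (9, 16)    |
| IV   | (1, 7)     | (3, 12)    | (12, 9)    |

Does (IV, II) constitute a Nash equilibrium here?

No

Holding Country 2 at II: Country 1 gets 3 from IV but could get 12 by switching to II. Country 1 has a profitable deviation.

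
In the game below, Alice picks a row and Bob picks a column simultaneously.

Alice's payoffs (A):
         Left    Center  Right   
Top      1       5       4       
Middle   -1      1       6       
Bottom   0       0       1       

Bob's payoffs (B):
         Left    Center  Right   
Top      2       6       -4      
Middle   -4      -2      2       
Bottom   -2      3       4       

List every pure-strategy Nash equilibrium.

(Top, Center) and (Middle, Right)

Check mutual best responses: a cell is a NE iff neither player can gain by unilaterally deviating.
Alice's best responses — vs Left: Top (payoff 1); vs Center: Top (payoff 5); vs Right: Middle (payoff 6).
Bob's best responses — vs Top: Center (payoff 6); vs Middle: Right (payoff 2); vs Bottom: Right (payoff 4).
Mutual best responses occur at (Top, Center) and (Middle, Right); at each, neither player gains by switching.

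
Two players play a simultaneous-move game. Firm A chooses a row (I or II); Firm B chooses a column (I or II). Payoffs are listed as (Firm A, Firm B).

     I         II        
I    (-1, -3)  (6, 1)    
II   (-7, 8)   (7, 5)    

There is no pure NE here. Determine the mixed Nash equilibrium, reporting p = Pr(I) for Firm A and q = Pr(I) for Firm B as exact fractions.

In a mixed NE each player is indifferent between their pure strategies, so the opponent's mix sets the indifference.
Firm B indifferent between I and II: p·(-3) + (1−p)·8 = p·1 + (1−p)·5 ⟹ 8 + (-11)p = 5 + (-4)p ⟹ p = 3/7.
Firm A indifferent between I and II: q·(-1) + (1−q)·6 = q·(-7) + (1−q)·7 ⟹ 6 + (-7)q = 7 + (-14)q ⟹ q = 1/7.

p = 3/7, q = 1/7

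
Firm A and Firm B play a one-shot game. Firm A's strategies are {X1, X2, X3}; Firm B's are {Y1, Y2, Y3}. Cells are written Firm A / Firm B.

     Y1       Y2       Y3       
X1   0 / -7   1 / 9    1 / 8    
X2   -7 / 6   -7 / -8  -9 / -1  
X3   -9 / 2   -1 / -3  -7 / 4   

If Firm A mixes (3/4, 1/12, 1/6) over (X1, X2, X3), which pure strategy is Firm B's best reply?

Firm B's best reply maximizes expected payoff against the mix.
Y1: (3/4)·(-7) + (1/12)·6 + (1/6)·2 = -53/12
Y2: (3/4)·9 + (1/12)·(-8) + (1/6)·(-3) = 67/12
Y3: (3/4)·8 + (1/12)·(-1) + (1/6)·4 = 79/12
Highest expected payoff is 79/12, from Y3.

Y3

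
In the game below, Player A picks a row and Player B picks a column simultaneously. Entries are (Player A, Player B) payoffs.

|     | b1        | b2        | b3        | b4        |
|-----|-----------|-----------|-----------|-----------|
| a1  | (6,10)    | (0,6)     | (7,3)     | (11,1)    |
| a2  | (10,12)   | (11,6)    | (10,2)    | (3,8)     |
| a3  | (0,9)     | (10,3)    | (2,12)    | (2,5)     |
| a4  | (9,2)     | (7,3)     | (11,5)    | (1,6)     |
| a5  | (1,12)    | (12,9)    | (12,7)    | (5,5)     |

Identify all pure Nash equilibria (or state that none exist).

Find each player's best response to every opponent strategy; NE are the intersections.
Player A's best responses — vs b1: a2 (payoff 10); vs b2: a5 (payoff 12); vs b3: a5 (payoff 12); vs b4: a1 (payoff 11).
Player B's best responses — vs a1: b1 (payoff 10); vs a2: b1 (payoff 12); vs a3: b3 (payoff 12); vs a4: b4 (payoff 6); vs a5: b1 (payoff 12).
The only mutual best response is (a2, b1); neither player gains by switching there.

(a2, b1)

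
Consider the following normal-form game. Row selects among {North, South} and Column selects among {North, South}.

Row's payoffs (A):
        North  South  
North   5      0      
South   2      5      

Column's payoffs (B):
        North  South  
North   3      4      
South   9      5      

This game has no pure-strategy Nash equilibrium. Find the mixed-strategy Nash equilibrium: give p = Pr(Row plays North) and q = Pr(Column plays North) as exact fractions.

p = 4/5, q = 5/8

Each player's mixing probability is pinned down by making the *other* player indifferent.
Column indifferent between North and South: p·3 + (1−p)·9 = p·4 + (1−p)·5 ⟹ 9 + (-6)p = 5 + (-1)p ⟹ p = 4/5.
Row indifferent between North and South: q·5 + (1−q)·0 = q·2 + (1−q)·5 ⟹ 0 + 5q = 5 + (-3)q ⟹ q = 5/8.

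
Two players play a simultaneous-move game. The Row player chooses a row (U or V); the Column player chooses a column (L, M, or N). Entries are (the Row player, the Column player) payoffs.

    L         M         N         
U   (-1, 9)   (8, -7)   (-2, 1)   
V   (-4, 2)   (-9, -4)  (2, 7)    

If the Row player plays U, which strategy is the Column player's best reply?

With the Row player fixed at U, the Column player's payoffs are: L → 9, M → -7, N → 1.
The maximum is 9, achieved by L.

L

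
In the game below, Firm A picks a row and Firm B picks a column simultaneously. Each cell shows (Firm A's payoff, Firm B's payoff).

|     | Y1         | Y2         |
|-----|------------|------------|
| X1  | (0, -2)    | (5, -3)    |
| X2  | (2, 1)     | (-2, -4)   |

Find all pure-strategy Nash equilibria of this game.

Find each player's best response to every opponent strategy; NE are the intersections.
Firm A's best responses — vs Y1: X2 (payoff 2); vs Y2: X1 (payoff 5).
Firm B's best responses — vs X1: Y1 (payoff -2); vs X2: Y1 (payoff 1).
The only mutual best response is (X2, Y1); neither player gains by switching there.

(X2, Y1)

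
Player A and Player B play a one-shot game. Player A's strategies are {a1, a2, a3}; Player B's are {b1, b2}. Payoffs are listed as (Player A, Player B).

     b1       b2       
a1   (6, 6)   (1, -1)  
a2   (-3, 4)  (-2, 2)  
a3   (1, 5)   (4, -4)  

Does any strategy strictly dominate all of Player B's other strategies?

b1

A strategy is strictly dominant if it gives Player B a strictly higher payoff than every other strategy, against every choice by the opponent.
b1 strictly dominates: vs a1: 6 > -1; vs a2: 4 > 2; vs a3: 5 > -4.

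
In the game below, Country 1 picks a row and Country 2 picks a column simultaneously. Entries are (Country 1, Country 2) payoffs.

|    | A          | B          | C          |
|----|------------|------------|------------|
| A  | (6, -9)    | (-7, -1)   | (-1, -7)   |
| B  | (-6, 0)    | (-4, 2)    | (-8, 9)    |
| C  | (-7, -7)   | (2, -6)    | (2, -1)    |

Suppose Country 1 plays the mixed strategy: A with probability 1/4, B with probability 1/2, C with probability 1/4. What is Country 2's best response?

Compute Country 2's expected payoff from each pure strategy against the given mix.
A: (1/4)·(-9) + (1/2)·0 + (1/4)·(-7) = -4
B: (1/4)·(-1) + (1/2)·2 + (1/4)·(-6) = -3/4
C: (1/4)·(-7) + (1/2)·9 + (1/4)·(-1) = 5/2
Highest expected payoff is 5/2, from C.

C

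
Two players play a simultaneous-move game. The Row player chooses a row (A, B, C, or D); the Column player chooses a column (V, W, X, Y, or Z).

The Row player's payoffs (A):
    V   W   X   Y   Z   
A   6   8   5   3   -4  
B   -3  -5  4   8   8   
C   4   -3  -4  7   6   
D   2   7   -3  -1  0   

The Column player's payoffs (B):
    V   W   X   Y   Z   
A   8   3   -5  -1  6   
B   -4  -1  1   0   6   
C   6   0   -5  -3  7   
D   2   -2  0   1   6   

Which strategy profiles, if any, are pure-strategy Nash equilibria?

A profile is a Nash equilibrium when each player is best-responding to the other.
The Row player's best responses — vs V: A (payoff 6); vs W: A (payoff 8); vs X: A (payoff 5); vs Y: B (payoff 8); vs Z: B (payoff 8).
The Column player's best responses — vs A: V (payoff 8); vs B: Z (payoff 6); vs C: Z (payoff 7); vs D: Z (payoff 6).
Mutual best responses occur at (A, V) and (B, Z); at each, neither player gains by switching.

(A, V) and (B, Z)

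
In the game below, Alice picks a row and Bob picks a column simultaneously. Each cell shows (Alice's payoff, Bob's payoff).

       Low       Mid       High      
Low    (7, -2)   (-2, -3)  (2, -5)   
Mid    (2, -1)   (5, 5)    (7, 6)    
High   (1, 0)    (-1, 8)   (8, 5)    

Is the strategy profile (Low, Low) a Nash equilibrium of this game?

Holding Bob at Low: Alice gets 7 from Low, versus 2 from Mid, 1 from High. No profitable deviation for Alice.
Holding Alice at Low: Bob gets -2 from Low, versus -3 from Mid, -5 from High. No profitable deviation for Bob either.

Yes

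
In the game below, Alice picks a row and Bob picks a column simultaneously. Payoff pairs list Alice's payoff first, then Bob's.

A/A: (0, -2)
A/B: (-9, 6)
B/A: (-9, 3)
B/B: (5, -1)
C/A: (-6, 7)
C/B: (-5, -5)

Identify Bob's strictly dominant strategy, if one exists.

Check whether one of Bob's strategies beats all alternatives regardless of what the opponent does.
A is not dominant: against A, B gives 6 > -2.
B is not dominant: against B, A gives 3 > -1.
No single strategy is best against every opponent action.

No strictly dominant strategy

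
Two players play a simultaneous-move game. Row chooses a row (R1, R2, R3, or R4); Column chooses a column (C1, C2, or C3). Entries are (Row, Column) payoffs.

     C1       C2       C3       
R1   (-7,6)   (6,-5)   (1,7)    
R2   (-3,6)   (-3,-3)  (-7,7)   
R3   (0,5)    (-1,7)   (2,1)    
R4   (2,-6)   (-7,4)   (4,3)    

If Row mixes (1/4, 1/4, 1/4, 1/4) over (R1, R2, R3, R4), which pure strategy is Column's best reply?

C3

Compute Column's expected payoff from each pure strategy against the given mix.
C1: (1/4)·6 + (1/4)·6 + (1/4)·5 + (1/4)·(-6) = 11/4
C2: (1/4)·(-5) + (1/4)·(-3) + (1/4)·7 + (1/4)·4 = 3/4
C3: (1/4)·7 + (1/4)·7 + (1/4)·1 + (1/4)·3 = 9/2
Highest expected payoff is 9/2, from C3.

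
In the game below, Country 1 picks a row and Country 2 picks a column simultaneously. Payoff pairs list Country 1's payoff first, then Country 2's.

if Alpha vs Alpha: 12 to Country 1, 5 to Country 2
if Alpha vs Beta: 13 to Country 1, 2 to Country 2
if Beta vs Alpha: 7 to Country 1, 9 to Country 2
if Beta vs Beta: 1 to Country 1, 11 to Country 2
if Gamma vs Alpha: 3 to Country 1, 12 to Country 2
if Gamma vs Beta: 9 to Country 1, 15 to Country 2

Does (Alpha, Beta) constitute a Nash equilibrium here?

Holding Country 2 at Beta: Country 1 gets 13 from Alpha, versus 1 from Beta, 9 from Gamma. No profitable deviation for Country 1.
Holding Country 1 at Alpha: Country 2 gets 2 from Beta but could get 5 by switching to Alpha. Country 2 has a profitable deviation.

No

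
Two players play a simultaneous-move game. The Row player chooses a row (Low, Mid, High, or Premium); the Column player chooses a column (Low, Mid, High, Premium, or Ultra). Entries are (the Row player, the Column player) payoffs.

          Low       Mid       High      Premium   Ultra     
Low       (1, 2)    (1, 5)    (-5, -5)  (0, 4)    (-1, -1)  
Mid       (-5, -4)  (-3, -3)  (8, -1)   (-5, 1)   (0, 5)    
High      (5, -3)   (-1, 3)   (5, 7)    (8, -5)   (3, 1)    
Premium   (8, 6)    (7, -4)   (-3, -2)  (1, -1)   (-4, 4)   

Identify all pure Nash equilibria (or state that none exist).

(Premium, Low)

A profile is a Nash equilibrium when each player is best-responding to the other.
The Row player's best responses — vs Low: Premium (payoff 8); vs Mid: Premium (payoff 7); vs High: Mid (payoff 8); vs Premium: High (payoff 8); vs Ultra: High (payoff 3).
The Column player's best responses — vs Low: Mid (payoff 5); vs Mid: Ultra (payoff 5); vs High: High (payoff 7); vs Premium: Low (payoff 6).
The only mutual best response is (Premium, Low); neither player gains by switching there.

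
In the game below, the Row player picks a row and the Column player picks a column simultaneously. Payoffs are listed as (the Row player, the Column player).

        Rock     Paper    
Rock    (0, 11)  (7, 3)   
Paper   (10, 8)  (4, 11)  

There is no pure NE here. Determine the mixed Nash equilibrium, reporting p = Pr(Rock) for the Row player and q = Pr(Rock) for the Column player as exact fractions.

p = 3/11, q = 3/13

In a mixed NE each player is indifferent between their pure strategies, so the opponent's mix sets the indifference.
The Column player indifferent between Rock and Paper: p·11 + (1−p)·8 = p·3 + (1−p)·11 ⟹ 8 + 3p = 11 + (-8)p ⟹ p = 3/11.
The Row player indifferent between Rock and Paper: q·0 + (1−q)·7 = q·10 + (1−q)·4 ⟹ 7 + (-7)q = 4 + 6q ⟹ q = 3/13.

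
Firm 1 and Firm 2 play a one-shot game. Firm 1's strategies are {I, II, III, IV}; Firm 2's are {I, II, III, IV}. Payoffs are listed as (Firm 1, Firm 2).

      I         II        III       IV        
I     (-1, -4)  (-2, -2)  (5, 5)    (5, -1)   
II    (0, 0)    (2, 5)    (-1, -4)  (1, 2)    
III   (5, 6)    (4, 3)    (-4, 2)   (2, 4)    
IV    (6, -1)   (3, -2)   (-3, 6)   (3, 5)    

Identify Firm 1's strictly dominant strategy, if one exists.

No strictly dominant strategy

A strategy is strictly dominant if it gives Firm 1 a strictly higher payoff than every other strategy, against every choice by the opponent.
I is not dominant: against I, II gives 0 > -1.
II is not dominant: against I, III gives 5 > 0.
III is not dominant: against I, IV gives 6 > 5.
IV is not dominant: against II, III gives 4 > 3.
No single strategy is best against every opponent action.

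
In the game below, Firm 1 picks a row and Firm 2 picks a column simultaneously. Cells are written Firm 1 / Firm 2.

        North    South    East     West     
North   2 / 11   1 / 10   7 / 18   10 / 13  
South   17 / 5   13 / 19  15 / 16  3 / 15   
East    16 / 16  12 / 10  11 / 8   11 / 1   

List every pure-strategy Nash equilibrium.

(South, South)

A profile is a Nash equilibrium when each player is best-responding to the other.
Firm 1's best responses — vs North: South (payoff 17); vs South: South (payoff 13); vs East: South (payoff 15); vs West: East (payoff 11).
Firm 2's best responses — vs North: East (payoff 18); vs South: South (payoff 19); vs East: North (payoff 16).
The only mutual best response is (South, South); neither player gains by switching there.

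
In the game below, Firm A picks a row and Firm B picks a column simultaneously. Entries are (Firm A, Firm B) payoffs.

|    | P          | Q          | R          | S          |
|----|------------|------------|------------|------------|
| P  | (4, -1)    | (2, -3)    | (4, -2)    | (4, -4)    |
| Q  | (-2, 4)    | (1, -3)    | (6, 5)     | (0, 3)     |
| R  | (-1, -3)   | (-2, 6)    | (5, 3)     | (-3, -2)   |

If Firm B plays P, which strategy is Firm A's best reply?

P

With Firm B fixed at P, Firm A's payoffs are: P → 4, Q → -2, R → -1.
The maximum is 4, achieved by P.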